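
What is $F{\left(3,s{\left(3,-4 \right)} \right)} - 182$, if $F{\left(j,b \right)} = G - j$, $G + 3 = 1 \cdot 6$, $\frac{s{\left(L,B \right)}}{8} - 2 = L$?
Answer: $-182$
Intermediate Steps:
$s{\left(L,B \right)} = 16 + 8 L$
$G = 3$ ($G = -3 + 1 \cdot 6 = -3 + 6 = 3$)
$F{\left(j,b \right)} = 3 - j$
$F{\left(3,s{\left(3,-4 \right)} \right)} - 182 = \left(3 - 3\right) - 182 = 0 - 182 = -182$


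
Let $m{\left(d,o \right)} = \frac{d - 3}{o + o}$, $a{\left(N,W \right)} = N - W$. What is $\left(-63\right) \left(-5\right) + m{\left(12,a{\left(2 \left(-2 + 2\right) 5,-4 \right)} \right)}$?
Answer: $\frac{2529}{8} \approx 316.13$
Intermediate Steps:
$m{\left(d,o \right)} = \frac{-3 + d}{2 o}$
$\left(-63\right) \left(-5\right) + m{\left(12,a{\left(2 \left(-2 + 2\right) 5,-4 \right)} \right)} = \left(-63\right) \left(-5\right) + \frac{-3 + 12}{2 \left(2 \left(-2 + 2\right) 5 - -4\right)} = 315 + \frac{1}{2} \frac{1}{2 \cdot 0 \cdot 5 + 4} \cdot 9 = 315 + \frac{1}{2} \frac{1}{0 \cdot 5 + 4} \cdot 9 = 315 + \frac{1}{2} \frac{1}{0 + 4} \cdot 9 = 315 + \frac{1}{2} \cdot \frac{1}{4} \cdot 9 = 315 + \frac{9}{8} = \frac{2529}{8}$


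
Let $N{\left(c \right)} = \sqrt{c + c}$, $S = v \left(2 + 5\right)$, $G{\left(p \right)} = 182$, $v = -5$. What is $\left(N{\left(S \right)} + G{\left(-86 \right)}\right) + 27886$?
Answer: $28068 + i \sqrt{70} \approx 28068.0 + 8.3666 i$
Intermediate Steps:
$S = -35$ ($S = - 5 \left(2 + 5\right) = \left(-5\right) 7 = -35$)
$N{\left(c \right)} = \sqrt{2} \sqrt{c}$ ($N{\left(c \right)} = \sqrt{2 c} = \sqrt{2} \sqrt{c}$)
$\left(N{\left(S \right)} + G{\left(-86 \right)}\right) + 27886 = \left(\sqrt{2} \sqrt{-35} + 182\right) + 27886 = \left(\sqrt{2} i \sqrt{35} + 182\right) + 27886 = \left(i \sqrt{70} + 182\right) + 27886 = \left(182 + i \sqrt{70}\right) + 27886 = 28068 + i \sqrt{70}$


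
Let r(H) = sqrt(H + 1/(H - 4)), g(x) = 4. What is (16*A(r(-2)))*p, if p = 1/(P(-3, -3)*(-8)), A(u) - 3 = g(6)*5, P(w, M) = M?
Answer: 46/3 ≈ 15.333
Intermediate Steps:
r(H) = sqrt(H + 1/(-4 + H))
A(u) = 23 (A(u) = 3 + 4*5 = 3 + 20 = 23)
p = 1/24 (p = 1/(-3*(-8)) = 1/24 ≈ 0.041667)
(16*A(r(-2)))*p = (16*23)*(1/24) = 368*(1/24) = 46/3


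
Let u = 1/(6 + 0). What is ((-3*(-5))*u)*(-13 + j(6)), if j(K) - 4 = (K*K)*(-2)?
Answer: -405/2 ≈ -202.50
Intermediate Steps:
j(K) = 4 - 2*K**2 (j(K) = 4 + (K*K)*(-2) = 4 + K**2*(-2) = 4 - 2*K**2)
u = 1/6 ≈ 0.16667
((-3*(-5))*u)*(-13 + j(6)) = (-3*(-5)*(1/6))*(-13 + (4 - 2*6**2)) = (15*(1/6))*(-13 + (4 - 2*36)) = 5*(-13 + (4 - 72))/2 = 5*(-13 - 68)/2 = (5/2)*(-81) = -405/2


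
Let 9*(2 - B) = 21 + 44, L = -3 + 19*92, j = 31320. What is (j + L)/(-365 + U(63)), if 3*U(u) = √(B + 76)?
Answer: -977566725/10790588 - 2083095*√13/10790588 ≈ -91.290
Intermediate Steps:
L = 1745 (L = -3 + 1748 = 1745)
B = -47/9 (B = 2 - (21 + 44)/9 = 2 - ⅑*65 = 2 - 65/9 = -47/9 ≈ -5.2222)
U(u) = 7*√13/9 (U(u) = √(-47/9 + 76)/3 = √(637/9)/3 = (7*√13/3)/3 = 7*√13/9)
(j + L)/(-365 + U(63)) = (31320 + 1745)/(-365 + 7*√13/9) = 33065/(-365 + 7*√13/9)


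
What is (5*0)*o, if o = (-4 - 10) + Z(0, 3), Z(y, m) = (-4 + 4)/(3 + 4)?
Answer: 0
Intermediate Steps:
Z(y, m) = 0 (Z(y, m) = 0/7 = 0*(1/7) = 0)
o = -14 (o = (-4 - 10) + 0 = -14 + 0 = -14)
(5*0)*o = (5*0)*(-14) = 0*(-14) = 0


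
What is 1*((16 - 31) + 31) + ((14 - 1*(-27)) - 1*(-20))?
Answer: 77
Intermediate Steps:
1*((16 - 31) + 31) + ((14 - 1*(-27)) - 1*(-20)) = 1*(-15 + 31) + ((14 + 27) + 20) = 1*16 + (41 + 20) = 16 + 61 = 77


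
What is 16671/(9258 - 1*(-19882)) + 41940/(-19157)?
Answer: -902765253/558234980 ≈ -1.6172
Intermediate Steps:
16671/(9258 - 1*(-19882)) + 41940/(-19157) = 16671/(9258 + 19882) + 41940*(-1/19157) = 16671/29140 - 41940/19157 = -902765253/558234980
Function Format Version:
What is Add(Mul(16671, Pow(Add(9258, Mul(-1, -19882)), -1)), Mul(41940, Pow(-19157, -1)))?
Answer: Rational(-902765253, 558234980) ≈ -1.6172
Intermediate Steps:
Add(Mul(16671, Pow(Add(9258, Mul(-1, -19882)), -1)), Mul(41940, Pow(-19157, -1))) = Add(Mul(16671, Pow(Add(9258, 19882), -1)), Mul(41940, Rational(-1, 19157))) = Add(Mul(16671, Pow(29140, -1)), Rational(-41940, 19157)) = Add(Mul(16671, Rational(1, 29140)), Rational(-41940, 19157)) = Add(Rational(16671, 29140), Rational(-41940, 19157)) = Rational(-902765253, 558234980)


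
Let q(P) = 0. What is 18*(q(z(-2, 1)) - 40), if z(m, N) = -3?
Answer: -720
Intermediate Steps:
18*(q(z(-2, 1)) - 40) = 18*(0 - 40) = 18*(-40) = -720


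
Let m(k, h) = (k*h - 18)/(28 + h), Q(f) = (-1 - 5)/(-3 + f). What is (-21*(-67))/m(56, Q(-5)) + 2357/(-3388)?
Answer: 45664089/27104 ≈ 1684.8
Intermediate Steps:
Q(f) = -6/(-3 + f)
m(k, h) = (-18 + h*k)/(28 + h) (m(k, h) = (h*k - 18)/(28 + h) = (-18 + h*k)/(28 + h))
(-21*(-67))/m(56, Q(-5)) + 2357/(-3388) = (-21*(-67))/(((-18 - 6/(-3 - 5)*56)/(28 - 6/(-3 - 5)))) + 2357/(-3388) = 1407/(((-18 - 6/(-8)*56)/(28 - 6/(-8)))) + 2357*(-1/3388) = 1407/(((-18 - 6*(-⅛)*56)/(28 - 6*(-⅛)))) - 2357/3388 = 1407/(((-18 + (¾)*56)/(28 + ¾))) - 2357/3388 = 1407/(((-18 + 42)/(115/4))) - 2357/3388 = 1407/(((4/115)*24)) - 2357/3388 = 1407/(96/115) - 2357/3388 = 1407*(115/96) - 2357/3388 = 53935/32 - 2357/3388 = 45664089/27104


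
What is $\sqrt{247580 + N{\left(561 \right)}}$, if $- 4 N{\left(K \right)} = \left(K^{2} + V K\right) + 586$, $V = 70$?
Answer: $\frac{\sqrt{635743}}{2} \approx 398.67$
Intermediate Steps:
$N{\left(K \right)} = - \frac{293}{2} - \frac{35 K}{2} - \frac{K^{2}}{4}$ ($N{\left(K \right)} = - \frac{\left(K^{2} + 70 K\right) + 586}{4} = - \frac{586 + K^{2} + 70 K}{4} = - \frac{293}{2} - \frac{35 K}{2} - \frac{K^{2}}{4}$)
$\sqrt{247580 + N{\left(561 \right)}} = \sqrt{247580 - \left(9964 + \frac{314721}{4}\right)} = \sqrt{247580 - \frac{354577}{4}} = \sqrt{\frac{635743}{4}} = \frac{\sqrt{635743}}{2}$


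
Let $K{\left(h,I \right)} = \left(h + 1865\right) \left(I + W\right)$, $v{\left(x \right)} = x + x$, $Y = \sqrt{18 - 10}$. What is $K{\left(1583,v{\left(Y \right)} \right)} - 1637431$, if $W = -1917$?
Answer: $-8247247 + 13792 \sqrt{2} \approx -8.2277 \cdot 10^{6}$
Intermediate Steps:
$Y = 2 \sqrt{2}$ ($Y = \sqrt{8} = 2 \sqrt{2} \approx 2.8284$)
$v{\left(x \right)} = 2 x$
$K{\left(h,I \right)} = \left(-1917 + I\right) \left(1865 + h\right)$ ($K{\left(h,I \right)} = \left(h + 1865\right) \left(I - 1917\right) = \left(1865 + h\right) \left(-1917 + I\right) = \left(-1917 + I\right) \left(1865 + h\right)$)
$K{\left(1583,v{\left(Y \right)} \right)} - 1637431 = \left(-3575205 - 3034611 + 1865 \cdot 2 \cdot 2 \sqrt{2} + 2 \cdot 2 \sqrt{2} \cdot 1583\right) - 1637431 = \left(-3575205 - 3034611 + 1865 \cdot 4 \sqrt{2} + 4 \sqrt{2} \cdot 1583\right) - 1637431 = \left(-3575205 - 3034611 + 7460 \sqrt{2} + 6332 \sqrt{2}\right) - 1637431 = \left(-6609816 + 13792 \sqrt{2}\right) - 1637431 = -8247247 + 13792 \sqrt{2}$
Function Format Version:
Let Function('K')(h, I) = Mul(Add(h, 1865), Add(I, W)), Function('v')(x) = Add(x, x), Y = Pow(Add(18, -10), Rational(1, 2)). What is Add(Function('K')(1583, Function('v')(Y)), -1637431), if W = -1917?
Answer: Add(-8247247, Mul(13792, Pow(2, Rational(1, 2)))) ≈ -8.2277e+6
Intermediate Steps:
Y = Mul(2, Pow(2, Rational(1, 2))) (Y = Pow(8, Rational(1, 2)) = Mul(2, Pow(2, Rational(1, 2))) ≈ 2.8284)
Function('v')(x) = Mul(2, x)
Function('K')(h, I) = Mul(Add(-1917, I), Add(1865, h)) (Function('K')(h, I) = Mul(Add(h, 1865), Add(I, -1917)) = Mul(Add(1865, h), Add(-1917, I)) = Mul(Add(-1917, I), Add(1865, h)))
Add(Function('K')(1583, Function('v')(Y)), -1637431) = Add(Add(-3575205, Mul(-1917, 1583), Mul(1865, Mul(2, Mul(2, Pow(2, Rational(1, 2))))), Mul(Mul(2, Mul(2, Pow(2, Rational(1, 2)))), 1583)), -1637431) = Add(Add(-3575205, -3034611, Mul(1865, Mul(4, Pow(2, Rational(1, 2)))), Mul(Mul(4, Pow(2, Rational(1, 2))), 1583)), -1637431) = Add(Add(-3575205, -3034611, Mul(7460, Pow(2, Rational(1, 2))), Mul(6332, Pow(2, Rational(1, 2)))), -1637431) = Add(Add(-6609816, Mul(13792, Pow(2, Rational(1, 2)))), -1637431) = Add(-8247247, Mul(13792, Pow(2, Rational(1, 2))))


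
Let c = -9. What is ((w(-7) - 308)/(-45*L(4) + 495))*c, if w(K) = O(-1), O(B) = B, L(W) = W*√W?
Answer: 103/5 ≈ 20.600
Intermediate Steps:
L(W) = W^(3/2)
w(K) = -1
((w(-7) - 308)/(-45*L(4) + 495))*c = ((-1 - 308)/(-45*4^(3/2) + 495))*(-9) = -309/(-45*8 + 495)*(-9) = -309/(-360 + 495)*(-9) = -309/135*(-9) = -309*1/135*(-9) = -103/45*(-9) = 103/5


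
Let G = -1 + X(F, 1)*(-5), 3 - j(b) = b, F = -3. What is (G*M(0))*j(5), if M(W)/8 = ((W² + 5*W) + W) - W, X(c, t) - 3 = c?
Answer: 0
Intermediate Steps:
j(b) = 3 - b
X(c, t) = 3 + c
G = -1 (G = -1 + (3 - 3)*(-5) = -1 + 0*(-5) = -1 + 0 = -1)
M(W) = 8*W² + 40*W (M(W) = 8*(((W² + 5*W) + W) - W) = 8*((W² + 6*W) - W) = 8*(W² + 5*W) = 8*W² + 40*W)
(G*M(0))*j(5) = (-8*0*(5 + 0))*(3 - 1*5) = (-8*0*5)*(3 - 5) = -1*0*(-2) = 0*(-2) = 0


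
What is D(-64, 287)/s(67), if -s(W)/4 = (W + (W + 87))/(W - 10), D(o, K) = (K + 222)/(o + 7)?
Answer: 509/884 ≈ 0.57579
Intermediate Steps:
D(o, K) = (222 + K)/(7 + o)
s(W) = -4*(87 + 2*W)/(-10 + W) (s(W) = -4*(W + (W + 87))/(W - 10) = -4*(W + (87 + W))/(-10 + W) = -4*(87 + 2*W)/(-10 + W))
D(-64, 287)/s(67) = ((222 + 287)/(7 - 64))/((4*(-87 - 2*67)/(-10 + 67))) = (509/(-57))/((4*(-87 - 134)/57)) = (-1/57*509)/((4*(1/57)*(-221))) = -509/(57*(-884/57)) = -509/57*(-57/884) = 509/884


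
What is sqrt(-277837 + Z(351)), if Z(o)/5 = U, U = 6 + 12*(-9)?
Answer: I*sqrt(278347) ≈ 527.59*I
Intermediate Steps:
U = -102 (U = 6 - 108 = -102)
Z(o) = -510 (Z(o) = 5*(-102) = -510)
sqrt(-277837 + Z(351)) = sqrt(-277837 - 510) = sqrt(-278347) = I*sqrt(278347)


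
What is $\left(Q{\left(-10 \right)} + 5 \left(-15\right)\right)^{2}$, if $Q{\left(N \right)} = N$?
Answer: $7225$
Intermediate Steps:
$\left(Q{\left(-10 \right)} + 5 \left(-15\right)\right)^{2} = \left(-10 + 5 \left(-15\right)\right)^{2} = \left(-10 - 75\right)^{2} = \left(-85\right)^{2} = 7225$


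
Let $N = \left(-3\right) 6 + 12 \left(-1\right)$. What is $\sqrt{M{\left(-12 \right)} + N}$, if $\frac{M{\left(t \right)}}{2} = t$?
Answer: $3 i \sqrt{6} \approx 7.3485 i$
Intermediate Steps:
$M{\left(t \right)} = 2 t$
$N = -30$ ($N = -18 - 12 = -30$)
$\sqrt{M{\left(-12 \right)} + N} = \sqrt{2 \left(-12\right) - 30} = \sqrt{-24 - 30} = \sqrt{-54} = 3 i \sqrt{6}$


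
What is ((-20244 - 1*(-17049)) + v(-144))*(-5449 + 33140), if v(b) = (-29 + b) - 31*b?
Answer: 30349336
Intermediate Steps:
v(b) = -29 - 30*b
((-20244 - 1*(-17049)) + v(-144))*(-5449 + 33140) = ((-20244 - 1*(-17049)) + (-29 - 30*(-144)))*(-5449 + 33140) = ((-20244 + 17049) + (-29 + 4320))*27691 = (-3195 + 4291)*27691 = 1096*27691 = 30349336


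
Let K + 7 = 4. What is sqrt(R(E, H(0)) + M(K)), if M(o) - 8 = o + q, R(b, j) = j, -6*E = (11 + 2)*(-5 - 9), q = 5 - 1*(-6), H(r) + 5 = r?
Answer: sqrt(11) ≈ 3.3166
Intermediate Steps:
H(r) = -5 + r
q = 11 (q = 5 + 6 = 11)
E = 91/3 (E = -(11 + 2)*(-5 - 9)/6 = -13*(-14)/6 = -1/6*(-182) = 91/3 ≈ 30.333)
K = -3 (K = -7 + 4 = -3)
M(o) = 19 + o (M(o) = 8 + (o + 11) = 8 + (11 + o) = 19 + o)
sqrt(R(E, H(0)) + M(K)) = sqrt((-5 + 0) + (19 - 3)) = sqrt(-5 + 16) = sqrt(11)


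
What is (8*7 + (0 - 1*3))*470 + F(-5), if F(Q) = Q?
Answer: 24905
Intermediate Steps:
(8*7 + (0 - 1*3))*470 + F(-5) = (8*7 + (0 - 1*3))*470 - 5 = (56 + (0 - 3))*470 - 5 = (56 - 3)*470 - 5 = 53*470 - 5 = 24910 - 5 = 24905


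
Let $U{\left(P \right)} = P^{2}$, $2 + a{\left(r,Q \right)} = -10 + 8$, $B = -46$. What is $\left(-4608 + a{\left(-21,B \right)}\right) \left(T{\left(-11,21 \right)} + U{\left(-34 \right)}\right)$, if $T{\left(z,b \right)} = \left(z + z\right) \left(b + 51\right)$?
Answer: $1973936$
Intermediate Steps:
$a{\left(r,Q \right)} = -4$ ($a{\left(r,Q \right)} = -2 + \left(-10 + 8\right) = -2 - 2 = -4$)
$T{\left(z,b \right)} = 2 z \left(51 + b\right)$
$\left(-4608 + a{\left(-21,B \right)}\right) \left(T{\left(-11,21 \right)} + U{\left(-34 \right)}\right) = \left(-4608 - 4\right) \left(2 \left(-11\right) \left(51 + 21\right) + \left(-34\right)^{2}\right) = - 4612 \left(2 \left(-11\right) 72 + 1156\right) = - 4612 \left(-1584 + 1156\right) = \left(-4612\right) \left(-428\right) = 1973936$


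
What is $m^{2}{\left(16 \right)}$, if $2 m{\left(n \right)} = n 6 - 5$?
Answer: $\frac{8281}{4} \approx 2070.3$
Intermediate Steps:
$m{\left(n \right)} = - \frac{5}{2} + 3 n$ ($m{\left(n \right)} = \frac{n 6 - 5}{2} = \frac{6 n - 5}{2} = \frac{-5 + 6 n}{2} = - \frac{5}{2} + 3 n$)
$m^{2}{\left(16 \right)} = \left(- \frac{5}{2} + 3 \cdot 16\right)^{2} = \left(- \frac{5}{2} + 48\right)^{2} = \left(\frac{91}{2}\right)^{2} = \frac{8281}{4}$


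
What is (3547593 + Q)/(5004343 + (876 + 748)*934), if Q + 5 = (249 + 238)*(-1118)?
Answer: 3003122/6521159 ≈ 0.46052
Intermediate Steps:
Q = -544471 (Q = -5 + (249 + 238)*(-1118) = -5 + 487*(-1118) = -5 - 544466 = -544471)
(3547593 + Q)/(5004343 + (876 + 748)*934) = (3547593 - 544471)/(5004343 + (876 + 748)*934) = 3003122/(5004343 + 1624*934) = 3003122/(5004343 + 1516816) = 3003122/6521159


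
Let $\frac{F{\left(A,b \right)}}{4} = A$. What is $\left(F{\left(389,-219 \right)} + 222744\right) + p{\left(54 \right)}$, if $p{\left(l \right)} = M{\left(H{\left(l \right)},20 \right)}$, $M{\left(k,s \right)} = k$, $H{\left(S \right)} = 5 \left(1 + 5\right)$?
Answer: $224330$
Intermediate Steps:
$H{\left(S \right)} = 30$ ($H{\left(S \right)} = 5 \cdot 6 = 30$)
$F{\left(A,b \right)} = 4 A$
$p{\left(l \right)} = 30$
$\left(F{\left(389,-219 \right)} + 222744\right) + p{\left(54 \right)} = \left(4 \cdot 389 + 222744\right) + 30 = \left(1556 + 222744\right) + 30 = 224300 + 30 = 224330$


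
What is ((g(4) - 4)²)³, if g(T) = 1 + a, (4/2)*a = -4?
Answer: 15625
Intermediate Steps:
a = -2 (a = (½)*(-4) = -2)
g(T) = -1 (g(T) = 1 - 2 = -1)
((g(4) - 4)²)³ = ((-1 - 4)²)³ = ((-5)²)³ = 25³ = 15625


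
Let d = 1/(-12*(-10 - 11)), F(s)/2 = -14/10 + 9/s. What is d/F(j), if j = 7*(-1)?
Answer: -5/6768 ≈ -0.00073877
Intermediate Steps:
j = -7
F(s) = -14/5 + 18/s (F(s) = 2*(-14/10 + 9/s) = 2*(-14*1/10 + 9/s) = 2*(-7/5 + 9/s) = -14/5 + 18/s)
d = 1/252 (d = 1/(-12*(-21)) = 1/252 ≈ 0.0039683)
d/F(j) = 1/(252*(-14/5 + 18/(-7))) = 1/(252*(-14/5 + 18*(-1/7))) = 1/(252*(-14/5 - 18/7)) = 1/(252*(-188/35)) = (1/252)*(-35/188) = -5/6768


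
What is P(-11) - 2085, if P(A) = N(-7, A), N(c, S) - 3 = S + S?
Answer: -2104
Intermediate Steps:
N(c, S) = 3 + 2*S (N(c, S) = 3 + (S + S) = 3 + 2*S)
P(A) = 3 + 2*A
P(-11) - 2085 = (3 + 2*(-11)) - 2085 = (3 - 22) - 2085 = -19 - 2085 = -2104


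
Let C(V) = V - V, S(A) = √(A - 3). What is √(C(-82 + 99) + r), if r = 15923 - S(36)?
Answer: √(15923 - √33) ≈ 126.16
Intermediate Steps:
S(A) = √(-3 + A)
C(V) = 0
r = 15923 - √33 (r = 15923 - √(-3 + 36) = 15923 - √33 ≈ 15917.)
√(C(-82 + 99) + r) = √(0 + (15923 - √33)) = √(15923 - √33)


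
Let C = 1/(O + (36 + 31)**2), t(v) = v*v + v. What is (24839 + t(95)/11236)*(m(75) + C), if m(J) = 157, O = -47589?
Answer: 472146632492669/121067900 ≈ 3.8998e+6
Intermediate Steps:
t(v) = v + v**2 (t(v) = v**2 + v = v + v**2)
C = -1/43100 (C = 1/(-47589 + (36 + 31)**2) = 1/(-47589 + 67**2) = 1/(-47589 + 4489) = 1/(-43100) = -1/43100 ≈ -2.3202e-5)
(24839 + t(95)/11236)*(m(75) + C) = (24839 + (95*(1 + 95))/11236)*(157 - 1/43100) = (24839 + (95*96)*(1/11236))*(6766699/43100) = (24839 + 9120*(1/11236))*(6766699/43100) = (24839 + 2280/2809)*(6766699/43100) = (69775031/2809)*(6766699/43100) = 472146632492669/121067900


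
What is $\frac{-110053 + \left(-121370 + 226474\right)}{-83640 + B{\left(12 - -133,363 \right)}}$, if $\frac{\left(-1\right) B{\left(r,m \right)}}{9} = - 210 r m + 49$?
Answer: $- \frac{4949}{99396069} \approx -4.9791 \cdot 10^{-5}$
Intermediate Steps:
$B{\left(r,m \right)} = -441 + 1890 m r$ ($B{\left(r,m \right)} = - 9 \left(- 210 r m + 49\right) = - 9 \left(- 210 m r + 49\right) = - 9 \left(49 - 210 m r\right) = -441 + 1890 m r$)
$\frac{-110053 + \left(-121370 + 226474\right)}{-83640 + B{\left(12 - -133,363 \right)}} = \frac{-110053 + \left(-121370 + 226474\right)}{-83640 - \left(441 - 686070 \left(12 - -133\right)\right)} = \frac{-110053 + 105104}{-83640 - \left(441 - 686070 \left(12 + 133\right)\right)} = - \frac{4949}{-83640 - \left(441 - 99480150\right)} = - \frac{4949}{-83640 + \left(-441 + 99480150\right)} = - \frac{4949}{-83640 + 99479709} = - \frac{4949}{99396069}$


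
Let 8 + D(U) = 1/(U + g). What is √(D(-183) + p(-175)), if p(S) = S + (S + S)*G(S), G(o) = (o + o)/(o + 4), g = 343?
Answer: I*√4675274710/2280 ≈ 29.989*I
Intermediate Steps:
D(U) = -8 + 1/(343 + U) (D(U) = -8 + 1/(U + 343) = -8 + 1/(343 + U))
G(o) = 2*o/(4 + o) (G(o) = (2*o)/(4 + o) = 2*o/(4 + o))
p(S) = S + 4*S²/(4 + S) (p(S) = S + (S + S)*(2*S/(4 + S)) = S + (2*S)*(2*S/(4 + S)) = S + 4*S²/(4 + S))
√(D(-183) + p(-175)) = √((-2743 - 8*(-183))/(343 - 183) - 175*(4 + 5*(-175))/(4 - 175)) = √((-2743 + 1464)/160 - 175*(4 - 875)/(-171)) = √((1/160)*(-1279) - 175*(-1/171)*(-871)) = √(-1279/160 - 152425/171) = √(-24606709/27360) = I*√4675274710/2280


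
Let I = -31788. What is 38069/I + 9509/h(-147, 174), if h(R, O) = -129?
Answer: -102394331/1366884 ≈ -74.911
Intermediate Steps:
38069/I + 9509/h(-147, 174) = 38069/(-31788) + 9509/(-129) = 38069*(-1/31788) + 9509*(-1/129) = -38069/31788 - 9509/129 = -102394331/1366884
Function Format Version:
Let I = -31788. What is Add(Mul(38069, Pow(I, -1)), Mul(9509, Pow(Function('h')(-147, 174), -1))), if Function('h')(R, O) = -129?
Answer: Rational(-102394331, 1366884) ≈ -74.911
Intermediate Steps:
Add(Mul(38069, Pow(I, -1)), Mul(9509, Pow(Function('h')(-147, 174), -1))) = Add(Mul(38069, Pow(-31788, -1)), Mul(9509, Pow(-129, -1))) = Add(Mul(38069, Rational(-1, 31788)), Mul(9509, Rational(-1, 129))) = Add(Rational(-38069, 31788), Rational(-9509, 129)) = Rational(-102394331, 1366884)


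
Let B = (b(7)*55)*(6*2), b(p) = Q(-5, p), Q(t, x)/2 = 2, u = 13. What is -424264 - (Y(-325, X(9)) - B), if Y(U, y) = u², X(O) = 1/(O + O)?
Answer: -421793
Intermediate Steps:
Q(t, x) = 4 (Q(t, x) = 2*2 = 4)
b(p) = 4
X(O) = 1/(2*O)
Y(U, y) = 169 (Y(U, y) = 13² = 169)
B = 2640 (B = (4*55)*(6*2) = 220*12 = 2640)
-424264 - (Y(-325, X(9)) - B) = -424264 - (169 - 1*2640) = -424264 - (169 - 2640) = -424264 - 1*(-2471) = -424264 + 2471 = -421793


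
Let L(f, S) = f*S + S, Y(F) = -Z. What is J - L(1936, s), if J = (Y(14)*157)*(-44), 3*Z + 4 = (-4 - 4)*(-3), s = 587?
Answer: -3272897/3 ≈ -1.0910e+6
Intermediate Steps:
Z = 20/3 (Z = -4/3 + ((-4 - 4)*(-3))/3 = -4/3 + (-8*(-3))/3 = -4/3 + (⅓)*24 = -4/3 + 8 = 20/3 ≈ 6.6667)
Y(F) = -20/3 (Y(F) = -1*20/3 = -20/3)
L(f, S) = S + S*f (L(f, S) = S*f + S = S + S*f)
J = 138160/3 (J = -20/3*157*(-44) = -3140/3*(-44) = 138160/3 ≈ 46053.)
J - L(1936, s) = 138160/3 - 587*(1 + 1936) = 138160/3 - 587*1937 = 138160/3 - 1*1137019 = 138160/3 - 1137019 = -3272897/3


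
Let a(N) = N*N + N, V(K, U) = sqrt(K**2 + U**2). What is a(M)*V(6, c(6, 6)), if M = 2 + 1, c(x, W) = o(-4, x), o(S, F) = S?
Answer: 24*sqrt(13) ≈ 86.533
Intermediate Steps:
c(x, W) = -4
M = 3
a(N) = N + N**2 (a(N) = N**2 + N = N + N**2)
a(M)*V(6, c(6, 6)) = (3*(1 + 3))*sqrt(6**2 + (-4)**2) = (3*4)*sqrt(36 + 16) = 12*sqrt(52) = 12*(2*sqrt(13)) = 24*sqrt(13)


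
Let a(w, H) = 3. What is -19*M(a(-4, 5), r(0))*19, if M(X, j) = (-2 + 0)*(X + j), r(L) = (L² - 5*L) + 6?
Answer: 6498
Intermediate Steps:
r(L) = 6 + L² - 5*L
M(X, j) = -2*X - 2*j (M(X, j) = -2*(X + j) = -2*X - 2*j)
-19*M(a(-4, 5), r(0))*19 = -19*(-2*3 - 2*(6 + 0² - 5*0))*19 = -19*(-6 - 2*(6 + 0 + 0))*19 = -19*(-6 - 2*6)*19 = -19*(-6 - 12)*19 = -19*(-18)*19 = 342*19 = 6498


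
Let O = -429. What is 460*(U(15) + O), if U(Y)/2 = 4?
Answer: -193660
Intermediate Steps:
U(Y) = 8 (U(Y) = 2*4 = 8)
460*(U(15) + O) = 460*(8 - 429) = 460*(-421) = -193660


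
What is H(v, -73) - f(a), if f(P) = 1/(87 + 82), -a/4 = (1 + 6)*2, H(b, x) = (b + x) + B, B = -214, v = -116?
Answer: -68108/169 ≈ -403.01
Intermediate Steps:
H(b, x) = -214 + b + x (H(b, x) = (b + x) - 214 = -214 + b + x)
a = -56 (a = -4*(1 + 6)*2 = -28*2 = -4*14 = -56)
f(P) = 1/169
H(v, -73) - f(a) = (-214 - 116 - 73) - 1*1/169 = -403 - 1/169 = -68108/169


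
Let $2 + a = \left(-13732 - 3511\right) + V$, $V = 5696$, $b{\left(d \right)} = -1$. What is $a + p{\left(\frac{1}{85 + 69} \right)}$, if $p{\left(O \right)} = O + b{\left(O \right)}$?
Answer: $- \frac{1778699}{154} \approx -11550.0$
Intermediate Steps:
$p{\left(O \right)} = -1 + O$ ($p{\left(O \right)} = O - 1 = -1 + O$)
$a = -11549$ ($a = -2 + \left(\left(-13732 - 3511\right) + 5696\right) = -2 + \left(-17243 + 5696\right) = -2 - 11547 = -11549$)
$a + p{\left(\frac{1}{85 + 69} \right)} = -11549 - \left(1 - \frac{1}{85 + 69}\right) = -11549 - \left(1 - \frac{1}{154}\right) = -11549 + \left(-1 + \frac{1}{154}\right) = -11549 - \frac{153}{154} = - \frac{1778699}{154}$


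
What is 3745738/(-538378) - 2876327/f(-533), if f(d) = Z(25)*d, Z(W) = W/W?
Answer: 773277349626/143477737 ≈ 5389.5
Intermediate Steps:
Z(W) = 1
f(d) = d (f(d) = 1*d = d)
3745738/(-538378) - 2876327/f(-533) = 3745738/(-538378) - 2876327/(-533) = 3745738*(-1/538378) - 2876327*(-1/533) = -1872869/269189 + 2876327/533 = 773277349626/143477737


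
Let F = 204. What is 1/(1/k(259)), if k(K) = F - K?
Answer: -55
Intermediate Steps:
k(K) = 204 - K
1/(1/k(259)) = 1/(1/(204 - 1*259)) = 1/(1/(204 - 259)) = 1/(1/(-55)) = 1/(-1/55) = -55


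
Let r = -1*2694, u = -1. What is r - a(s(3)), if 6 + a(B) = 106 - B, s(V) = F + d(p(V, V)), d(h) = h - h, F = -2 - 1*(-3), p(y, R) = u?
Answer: -2793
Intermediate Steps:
p(y, R) = -1
F = 1 (F = -2 + 3 = 1)
d(h) = 0
s(V) = 1 (s(V) = 1 + 0 = 1)
a(B) = 100 - B (a(B) = -6 + (106 - B) = 100 - B)
r = -2694
r - a(s(3)) = -2694 - (100 - 1*1) = -2694 - (100 - 1) = -2694 - 1*99 = -2694 - 99 = -2793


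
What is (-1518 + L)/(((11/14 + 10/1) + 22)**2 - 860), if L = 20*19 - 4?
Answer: -223832/42121 ≈ -5.3140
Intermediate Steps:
L = 376 (L = 380 - 4 = 376)
(-1518 + L)/(((11/14 + 10/1) + 22)**2 - 860) = (-1518 + 376)/(((11/14 + 10/1) + 22)**2 - 860) = -1142/(((11*(1/14) + 10*1) + 22)**2 - 860) = -1142/(((11/14 + 10) + 22)**2 - 860) = -1142/((151/14 + 22)**2 - 860) = -1142/((459/14)**2 - 860) = -1142/(210681/196 - 860) = -1142/42121/196 = -1142*196/42121 = -223832/42121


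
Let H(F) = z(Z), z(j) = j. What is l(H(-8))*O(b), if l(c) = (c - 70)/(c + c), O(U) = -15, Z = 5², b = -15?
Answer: 27/2 ≈ 13.500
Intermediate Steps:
Z = 25
H(F) = 25
l(c) = (-70 + c)/(2*c) (l(c) = (-70 + c)/((2*c)) = (-70 + c)*(1/(2*c)) = (-70 + c)/(2*c))
l(H(-8))*O(b) = ((½)*(-70 + 25)/25)*(-15) = ((½)*(1/25)*(-45))*(-15) = -9/10*(-15) = 27/2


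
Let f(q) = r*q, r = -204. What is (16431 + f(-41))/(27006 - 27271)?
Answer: -4959/53 ≈ -93.566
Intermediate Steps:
f(q) = -204*q
(16431 + f(-41))/(27006 - 27271) = (16431 - 204*(-41))/(27006 - 27271) = (16431 + 8364)/(-265) = 24795*(-1/265) = -4959/53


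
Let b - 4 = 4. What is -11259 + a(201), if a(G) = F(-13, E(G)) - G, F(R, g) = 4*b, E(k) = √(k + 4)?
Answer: -11428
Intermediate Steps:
b = 8 (b = 4 + 4 = 8)
E(k) = √(4 + k)
F(R, g) = 32 (F(R, g) = 4*8 = 32)
a(G) = 32 - G
-11259 + a(201) = -11259 + (32 - 1*201) = -11259 + (32 - 201) = -11259 - 169 = -11428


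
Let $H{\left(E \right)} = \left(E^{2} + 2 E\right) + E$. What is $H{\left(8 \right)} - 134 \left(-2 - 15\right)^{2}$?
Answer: $-38638$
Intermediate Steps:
$H{\left(E \right)} = E^{2} + 3 E$
$H{\left(8 \right)} - 134 \left(-2 - 15\right)^{2} = 8 \left(3 + 8\right) - 134 \left(-2 - 15\right)^{2} = 8 \cdot 11 - 134 \left(-2 - 15\right)^{2} = 88 - 134 \left(-17\right)^{2} = 88 - 38726 = -38638$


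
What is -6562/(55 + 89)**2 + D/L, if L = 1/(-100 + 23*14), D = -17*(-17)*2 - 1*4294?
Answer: -8553105617/10368 ≈ -8.2495e+5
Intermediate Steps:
D = -3716 (D = 289*2 - 4294 = 578 - 4294 = -3716)
L = 1/222 (L = 1/(-100 + 322) = 1/222 ≈ 0.0045045)
-6562/(55 + 89)**2 + D/L = -6562/(55 + 89)**2 - 3716/1/222 = -6562/(144**2) - 3716*222 = -6562/20736 - 824952 = -6562*1/20736 - 824952 = -3281/10368 - 824952 = -8553105617/10368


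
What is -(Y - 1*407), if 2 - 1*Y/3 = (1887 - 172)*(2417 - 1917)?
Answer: 2572901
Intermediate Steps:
Y = -2572494 (Y = 6 - 3*(1887 - 172)*(2417 - 1917) = 6 - 5145*500 = 6 - 3*857500 = 6 - 2572500 = -2572494)
-(Y - 1*407) = -(-2572494 - 1*407) = -(-2572494 - 407) = -1*(-2572901) = 2572901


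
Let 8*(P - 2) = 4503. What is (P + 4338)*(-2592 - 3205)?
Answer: -227375731/8 ≈ -2.8422e+7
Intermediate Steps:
P = 4519/8 (P = 2 + (1/8)*4503 = 2 + 4503/8 = 4519/8 ≈ 564.88)
(P + 4338)*(-2592 - 3205) = (4519/8 + 4338)*(-2592 - 3205) = (39223/8)*(-5797) = -227375731/8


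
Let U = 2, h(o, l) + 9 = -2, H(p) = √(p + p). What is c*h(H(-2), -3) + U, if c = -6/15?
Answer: 32/5 ≈ 6.4000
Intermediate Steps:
H(p) = √2*√p (H(p) = √(2*p) = √2*√p)
h(o, l) = -11 (h(o, l) = -9 - 2 = -11)
c = -⅖ (c = -6*1/15 = -⅖ ≈ -0.40000)
c*h(H(-2), -3) + U = -⅖*(-11) + 2 = 22/5 + 2 = 32/5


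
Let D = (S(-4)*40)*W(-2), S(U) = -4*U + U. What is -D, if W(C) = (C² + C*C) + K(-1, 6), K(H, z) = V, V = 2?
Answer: -4800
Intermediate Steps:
K(H, z) = 2
S(U) = -3*U
W(C) = 2 + 2*C² (W(C) = (C² + C*C) + 2 = (C² + C²) + 2 = 2*C² + 2 = 2 + 2*C²)
D = 4800 (D = (-3*(-4)*40)*(2 + 2*(-2)²) = (12*40)*(2 + 2*4) = 480*(2 + 8) = 480*10 = 4800)
-D = -1*4800 = -4800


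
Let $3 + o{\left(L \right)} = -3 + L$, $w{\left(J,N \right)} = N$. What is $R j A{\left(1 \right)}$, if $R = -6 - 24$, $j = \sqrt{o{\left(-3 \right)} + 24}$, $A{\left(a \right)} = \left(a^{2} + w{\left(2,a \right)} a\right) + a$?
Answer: $- 90 \sqrt{15} \approx -348.57$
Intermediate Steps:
$o{\left(L \right)} = -6 + L$ ($o{\left(L \right)} = -3 + \left(-3 + L\right) = -6 + L$)
$A{\left(a \right)} = a + 2 a^{2}$ ($A{\left(a \right)} = \left(a^{2} + a a\right) + a = \left(a^{2} + a^{2}\right) + a = 2 a^{2} + a = a + 2 a^{2}$)
$j = \sqrt{15}$ ($j = \sqrt{\left(-6 - 3\right) + 24} = \sqrt{-9 + 24} = \sqrt{15} \approx 3.873$)
$R = -30$ ($R = -6 - 24 = -30$)
$R j A{\left(1 \right)} = - 30 \sqrt{15} \cdot 1 \left(1 + 2 \cdot 1\right) = - 30 \sqrt{15} \cdot 1 \left(1 + 2\right) = - 30 \sqrt{15} \cdot 1 \cdot 3 = - 30 \sqrt{15} \cdot 3 = - 90 \sqrt{15}$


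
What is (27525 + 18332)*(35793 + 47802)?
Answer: 3833415915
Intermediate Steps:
(27525 + 18332)*(35793 + 47802) = 45857*83595 = 3833415915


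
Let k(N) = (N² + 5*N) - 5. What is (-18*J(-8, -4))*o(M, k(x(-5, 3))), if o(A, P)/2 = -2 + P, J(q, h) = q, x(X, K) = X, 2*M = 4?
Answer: -2016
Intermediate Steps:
M = 2 (M = (½)*4 = 2)
k(N) = -5 + N² + 5*N
o(A, P) = -4 + 2*P (o(A, P) = 2*(-2 + P) = -4 + 2*P)
(-18*J(-8, -4))*o(M, k(x(-5, 3))) = (-18*(-8))*(-4 + 2*(-5 + (-5)² + 5*(-5))) = 144*(-4 + 2*(-5 + 25 - 25)) = 144*(-4 + 2*(-5)) = 144*(-4 - 10) = 144*(-14) = -2016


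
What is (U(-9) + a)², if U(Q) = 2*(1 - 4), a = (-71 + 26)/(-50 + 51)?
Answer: 2601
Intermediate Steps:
a = -45 (a = -45/1 = -45*1 = -45)
U(Q) = -6 (U(Q) = 2*(-3) = -6)
(U(-9) + a)² = (-6 - 45)² = (-51)² = 2601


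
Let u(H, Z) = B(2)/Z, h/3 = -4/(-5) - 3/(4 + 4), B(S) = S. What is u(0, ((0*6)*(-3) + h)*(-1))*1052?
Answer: -84160/51 ≈ -1650.2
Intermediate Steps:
h = 51/40 (h = 3*(-4/(-5) - 3/(4 + 4)) = 3*(-4*(-⅕) - 3/8) = 3*(⅘ - 3*⅛) = 3*(⅘ - 3/8) = 3*(17/40) = 51/40 ≈ 1.2750)
u(H, Z) = 2/Z
u(0, ((0*6)*(-3) + h)*(-1))*1052 = (2/((((0*6)*(-3) + 51/40)*(-1))))*1052 = (2/(((0*(-3) + 51/40)*(-1))))*1052 = (2/(((0 + 51/40)*(-1))))*1052 = (2/(((51/40)*(-1))))*1052 = (2/(-51/40))*1052 = (2*(-40/51))*1052 = -80/51*1052 = -84160/51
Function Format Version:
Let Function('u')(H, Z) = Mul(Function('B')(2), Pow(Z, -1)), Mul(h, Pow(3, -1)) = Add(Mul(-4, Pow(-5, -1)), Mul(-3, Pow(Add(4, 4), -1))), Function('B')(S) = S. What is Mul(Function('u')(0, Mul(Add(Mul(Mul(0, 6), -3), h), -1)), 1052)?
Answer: Rational(-84160, 51) ≈ -1650.2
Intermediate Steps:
h = Rational(51, 40) (h = Mul(3, Add(Mul(-4, Pow(-5, -1)), Mul(-3, Pow(Add(4, 4), -1)))) = Mul(3, Add(Mul(-4, Rational(-1, 5)), Mul(-3, Pow(8, -1)))) = Mul(3, Add(Rational(4, 5), Mul(-3, Rational(1, 8)))) = Mul(3, Add(Rational(4, 5), Rational(-3, 8))) = Mul(3, Rational(17, 40)) = Rational(51, 40) ≈ 1.2750)
Function('u')(H, Z) = Mul(2, Pow(Z, -1))
Mul(Function('u')(0, Mul(Add(Mul(Mul(0, 6), -3), h), -1)), 1052) = Mul(Mul(2, Pow(Mul(Add(Mul(Mul(0, 6), -3), Rational(51, 40)), -1), -1)), 1052) = Mul(Mul(2, Pow(Mul(Add(Mul(0, -3), Rational(51, 40)), -1), -1)), 1052) = Mul(Mul(2, Pow(Mul(Add(0, Rational(51, 40)), -1), -1)), 1052) = Mul(Mul(2, Pow(Mul(Rational(51, 40), -1), -1)), 1052) = Mul(Mul(2, Pow(Rational(-51, 40), -1)), 1052) = Mul(Mul(2, Rational(-40, 51)), 1052) = Mul(Rational(-80, 51), 1052) = Rational(-84160, 51)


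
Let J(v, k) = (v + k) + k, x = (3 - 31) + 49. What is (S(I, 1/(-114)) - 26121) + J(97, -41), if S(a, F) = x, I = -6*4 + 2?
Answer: -26085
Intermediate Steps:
I = -22 (I = -24 + 2 = -22)
x = 21 (x = -28 + 49 = 21)
J(v, k) = v + 2*k (J(v, k) = (k + v) + k = v + 2*k)
S(a, F) = 21
(S(I, 1/(-114)) - 26121) + J(97, -41) = (21 - 26121) + (97 + 2*(-41)) = -26100 + (97 - 82) = -26100 + 15 = -26085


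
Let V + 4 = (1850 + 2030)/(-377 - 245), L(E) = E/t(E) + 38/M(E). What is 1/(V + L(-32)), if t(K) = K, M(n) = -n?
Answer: -4976/40059 ≈ -0.12422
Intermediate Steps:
L(E) = 1 - 38/E (L(E) = E/E + 38/((-E)) = 1 + 38*(-1/E) = 1 - 38/E)
V = -3184/311 (V = -4 + (1850 + 2030)/(-377 - 245) = -4 + 3880/(-622) = -4 + 3880*(-1/622) = -4 - 1940/311 = -3184/311 ≈ -10.238)
1/(V + L(-32)) = 1/(-3184/311 + (-38 - 32)/(-32)) = 1/(-3184/311 - 1/32*(-70)) = 1/(-3184/311 + 35/16) = 1/(-40059/4976) = -4976/40059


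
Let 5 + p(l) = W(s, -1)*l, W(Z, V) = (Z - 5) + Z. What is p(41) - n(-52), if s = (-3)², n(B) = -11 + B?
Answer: 591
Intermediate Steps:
s = 9
W(Z, V) = -5 + 2*Z (W(Z, V) = (-5 + Z) + Z = -5 + 2*Z)
p(l) = -5 + 13*l (p(l) = -5 + (-5 + 2*9)*l = -5 + (-5 + 18)*l = -5 + 13*l)
p(41) - n(-52) = (-5 + 13*41) - (-11 - 52) = (-5 + 533) - 1*(-63) = 528 + 63 = 591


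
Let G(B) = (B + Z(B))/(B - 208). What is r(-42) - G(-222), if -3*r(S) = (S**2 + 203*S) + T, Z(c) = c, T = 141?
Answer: 474283/215 ≈ 2206.0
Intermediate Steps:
r(S) = -47 - 203*S/3 - S**2/3 (r(S) = -((S**2 + 203*S) + 141)/3 = -(141 + S**2 + 203*S)/3 = -47 - 203*S/3 - S**2/3)
G(B) = 2*B/(-208 + B) (G(B) = (B + B)/(B - 208) = (2*B)/(-208 + B) = 2*B/(-208 + B))
r(-42) - G(-222) = (-47 - 203/3*(-42) - 1/3*(-42)**2) - 2*(-222)/(-208 - 222) = (-47 + 2842 - 1/3*1764) - 2*(-222)/(-430) = (-47 + 2842 - 588) - 2*(-222)*(-1)/430 = 2207 - 1*222/215 = 2207 - 222/215 = 474283/215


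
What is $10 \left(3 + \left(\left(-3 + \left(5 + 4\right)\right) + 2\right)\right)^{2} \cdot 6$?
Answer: $7260$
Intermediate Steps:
$10 \left(3 + \left(\left(-3 + \left(5 + 4\right)\right) + 2\right)\right)^{2} \cdot 6 = 10 \left(3 + \left(\left(-3 + 9\right) + 2\right)\right)^{2} \cdot 6 = 10 \left(3 + \left(6 + 2\right)\right)^{2} \cdot 6 = 10 \left(3 + 8\right)^{2} \cdot 6 = 10 \cdot 11^{2} \cdot 6 = 10 \cdot 121 \cdot 6 = 1210 \cdot 6 = 7260$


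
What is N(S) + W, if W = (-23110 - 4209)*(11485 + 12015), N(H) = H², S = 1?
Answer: -641996499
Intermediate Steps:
W = -641996500 (W = -27319*23500 = -641996500)
N(S) + W = 1² - 641996500 = 1 - 641996500 = -641996499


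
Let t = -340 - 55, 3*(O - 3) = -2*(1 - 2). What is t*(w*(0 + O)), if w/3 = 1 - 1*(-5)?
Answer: -26070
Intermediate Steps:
w = 18 (w = 3*(1 - 1*(-5)) = 3*(1 + 5) = 3*6 = 18)
O = 11/3 (O = 3 + (-2*(1 - 2))/3 = 3 + (-2*(-1))/3 = 3 + (1/3)*2 = 3 + 2/3 = 11/3 ≈ 3.6667)
t = -395
t*(w*(0 + O)) = -7110*(0 + 11/3) = -7110*11/3 = -395*66 = -26070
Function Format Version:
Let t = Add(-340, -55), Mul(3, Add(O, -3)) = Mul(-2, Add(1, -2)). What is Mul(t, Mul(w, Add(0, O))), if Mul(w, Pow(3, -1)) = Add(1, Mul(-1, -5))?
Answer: -26070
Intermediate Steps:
w = 18 (w = Mul(3, Add(1, Mul(-1, -5))) = Mul(3, Add(1, 5)) = Mul(3, 6) = 18)
O = Rational(11, 3) (O = Add(3, Mul(Rational(1, 3), Mul(-2, Add(1, -2)))) = Add(3, Mul(Rational(1, 3), Mul(-2, -1))) = Add(3, Mul(Rational(1, 3), 2)) = Add(3, Rational(2, 3)) = Rational(11, 3) ≈ 3.6667)
t = -395
Mul(t, Mul(w, Add(0, O))) = Mul(-395, Mul(18, Add(0, Rational(11, 3)))) = Mul(-395, Mul(18, Rational(11, 3))) = Mul(-395, 66) = -26070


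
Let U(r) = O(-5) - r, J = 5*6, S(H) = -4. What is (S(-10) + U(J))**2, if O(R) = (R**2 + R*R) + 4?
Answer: 400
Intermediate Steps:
J = 30
O(R) = 4 + 2*R**2 (O(R) = (R**2 + R**2) + 4 = 2*R**2 + 4 = 4 + 2*R**2)
U(r) = 54 - r (U(r) = (4 + 2*(-5)**2) - r = (4 + 2*25) - r = (4 + 50) - r = 54 - r)
(S(-10) + U(J))**2 = (-4 + (54 - 1*30))**2 = (-4 + (54 - 30))**2 = (-4 + 24)**2 = 20**2 = 400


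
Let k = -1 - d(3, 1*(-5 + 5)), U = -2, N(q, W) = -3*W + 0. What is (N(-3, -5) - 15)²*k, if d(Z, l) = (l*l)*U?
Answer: 0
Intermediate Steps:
N(q, W) = -3*W
d(Z, l) = -2*l² (d(Z, l) = (l*l)*(-2) = l²*(-2) = -2*l²)
k = -1 (k = -1 - (-2)*(1*(-5 + 5))² = -1 - (-2)*(1*0)² = -1 - (-2)*0² = -1 - (-2)*0 = -1 - 1*0 = -1 + 0 = -1)
(N(-3, -5) - 15)²*k = (-3*(-5) - 15)²*(-1) = (15 - 15)²*(-1) = 0²*(-1) = 0*(-1) = 0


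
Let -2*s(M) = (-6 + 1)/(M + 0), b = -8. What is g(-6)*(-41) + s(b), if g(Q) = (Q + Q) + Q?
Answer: 11803/16 ≈ 737.69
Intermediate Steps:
s(M) = 5/(2*M) (s(M) = -(-6 + 1)/(2*(M + 0)) = -(-5)/(2*M) = 5/(2*M))
g(Q) = 3*Q (g(Q) = 2*Q + Q = 3*Q)
g(-6)*(-41) + s(b) = (3*(-6))*(-41) + (5/2)/(-8) = -18*(-41) + (5/2)*(-⅛) = 738 - 5/16 = 11803/16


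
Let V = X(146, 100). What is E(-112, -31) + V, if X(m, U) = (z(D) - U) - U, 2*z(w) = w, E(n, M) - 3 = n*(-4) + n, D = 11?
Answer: 289/2 ≈ 144.50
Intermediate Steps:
E(n, M) = 3 - 3*n (E(n, M) = 3 + (n*(-4) + n) = 3 + (-4*n + n) = 3 - 3*n)
z(w) = w/2
X(m, U) = 11/2 - 2*U (X(m, U) = ((½)*11 - U) - U = (11/2 - U) - U = 11/2 - 2*U)
V = -389/2 (V = 11/2 - 2*100 = 11/2 - 200 = -389/2 ≈ -194.50)
E(-112, -31) + V = (3 - 3*(-112)) - 389/2 = (3 + 336) - 389/2 = 339 - 389/2 = 289/2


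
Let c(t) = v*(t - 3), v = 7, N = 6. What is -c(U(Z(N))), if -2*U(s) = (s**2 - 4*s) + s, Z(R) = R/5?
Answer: 336/25 ≈ 13.440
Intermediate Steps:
Z(R) = R/5 (Z(R) = R*(1/5) = R/5)
U(s) = -s**2/2 + 3*s/2 (U(s) = -((s**2 - 4*s) + s)/2 = -(s**2 - 3*s)/2 = -s**2/2 + 3*s/2)
c(t) = -21 + 7*t (c(t) = 7*(t - 3) = 7*(-3 + t) = -21 + 7*t)
-c(U(Z(N))) = -(-21 + 7*(((1/5)*6)*(3 - 6/5)/2)) = -(-21 + 7*((1/2)*(6/5)*(3 - 1*6/5))) = -(-21 + 7*((1/2)*(6/5)*(3 - 6/5))) = -(-21 + 7*((1/2)*(6/5)*(9/5))) = -(-21 + 7*(27/25)) = -(-21 + 189/25) = -1*(-336/25) = 336/25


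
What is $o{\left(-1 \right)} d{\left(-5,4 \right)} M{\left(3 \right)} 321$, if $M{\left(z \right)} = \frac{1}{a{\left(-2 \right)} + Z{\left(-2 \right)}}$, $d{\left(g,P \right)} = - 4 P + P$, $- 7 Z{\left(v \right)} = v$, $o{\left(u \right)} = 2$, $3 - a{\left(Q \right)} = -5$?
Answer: $- \frac{26964}{29} \approx -929.79$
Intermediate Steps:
$a{\left(Q \right)} = 8$ ($a{\left(Q \right)} = 3 - -5 = 3 + 5 = 8$)
$Z{\left(v \right)} = - \frac{v}{7}$
$d{\left(g,P \right)} = - 3 P$
$M{\left(z \right)} = \frac{7}{58}$ ($M{\left(z \right)} = \frac{1}{8 - - \frac{2}{7}} = \frac{1}{8 + \frac{2}{7}} = \frac{1}{\frac{58}{7}} = \frac{7}{58}$)
$o{\left(-1 \right)} d{\left(-5,4 \right)} M{\left(3 \right)} 321 = 2 \left(\left(-3\right) 4\right) \frac{7}{58} \cdot 321 = 2 \left(-12\right) \frac{7}{58} \cdot 321 = \left(-24\right) \frac{7}{58} \cdot 321 = \left(- \frac{84}{29}\right) 321 = - \frac{26964}{29}$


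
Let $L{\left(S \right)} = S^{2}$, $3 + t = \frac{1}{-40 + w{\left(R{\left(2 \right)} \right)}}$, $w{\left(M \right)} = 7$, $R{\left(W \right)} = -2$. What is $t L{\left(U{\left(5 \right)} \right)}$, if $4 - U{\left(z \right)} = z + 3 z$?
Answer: $- \frac{25600}{33} \approx -775.76$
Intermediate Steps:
$U{\left(z \right)} = 4 - 4 z$ ($U{\left(z \right)} = 4 - \left(z + 3 z\right) = 4 - 4 z$)
$t = - \frac{100}{33}$ ($t = -3 + \frac{1}{-40 + 7} = -3 + \frac{1}{-33} = -3 - \frac{1}{33} = - \frac{100}{33} \approx -3.0303$)
$t L{\left(U{\left(5 \right)} \right)} = - \frac{100 \left(4 - 20\right)^{2}}{33} = - \frac{100 \left(-16\right)^{2}}{33} = \left(- \frac{100}{33}\right) 256 = - \frac{25600}{33}$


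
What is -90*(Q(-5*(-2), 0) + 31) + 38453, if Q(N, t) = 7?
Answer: 35033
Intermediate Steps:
-90*(Q(-5*(-2), 0) + 31) + 38453 = -90*(7 + 31) + 38453 = -90*38 + 38453 = -3420 + 38453 = 35033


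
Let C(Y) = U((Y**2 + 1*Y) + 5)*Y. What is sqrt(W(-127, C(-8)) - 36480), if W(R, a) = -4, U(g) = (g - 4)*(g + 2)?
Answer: 2*I*sqrt(9121) ≈ 191.01*I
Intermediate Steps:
U(g) = (-4 + g)*(2 + g)
C(Y) = Y*(-18 + (5 + Y + Y**2)**2 - 2*Y - 2*Y**2) (C(Y) = (-8 + ((Y**2 + 1*Y) + 5)**2 - 2*((Y**2 + 1*Y) + 5))*Y = (-8 + ((Y**2 + Y) + 5)**2 - 2*((Y**2 + Y) + 5))*Y = (-8 + ((Y + Y**2) + 5)**2 - 2*((Y + Y**2) + 5))*Y = (-8 + (5 + Y + Y**2)**2 - 2*(5 + Y + Y**2))*Y = (-8 + (5 + Y + Y**2)**2 + (-10 - 2*Y - 2*Y**2))*Y = (-18 + (5 + Y + Y**2)**2 - 2*Y - 2*Y**2)*Y = Y*(-18 + (5 + Y + Y**2)**2 - 2*Y - 2*Y**2))
sqrt(W(-127, C(-8)) - 36480) = sqrt(-4 - 36480) = sqrt(-36484) = 2*I*sqrt(9121)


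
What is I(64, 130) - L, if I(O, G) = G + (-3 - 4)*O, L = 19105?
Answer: -19423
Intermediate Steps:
I(O, G) = G - 7*O
I(64, 130) - L = (130 - 7*64) - 1*19105 = (130 - 448) - 19105 = -318 - 19105 = -19423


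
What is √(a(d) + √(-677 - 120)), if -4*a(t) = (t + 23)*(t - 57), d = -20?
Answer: √(231 + 4*I*√797)/2 ≈ 7.8112 + 1.8071*I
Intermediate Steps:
a(t) = -(-57 + t)*(23 + t)/4 (a(t) = -(t + 23)*(t - 57)/4 = -(23 + t)*(-57 + t)/4 = -(-57 + t)*(23 + t)/4)
√(a(d) + √(-677 - 120)) = √((1311/4 - ¼*(-20)² + (17/2)*(-20)) + √(-677 - 120)) = √((1311/4 - ¼*400 - 170) + √(-797)) = √((1311/4 - 100 - 170) + I*√797) = √(231/4 + I*√797)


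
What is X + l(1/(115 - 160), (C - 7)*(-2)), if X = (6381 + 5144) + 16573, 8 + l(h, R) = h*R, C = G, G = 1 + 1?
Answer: 252808/9 ≈ 28090.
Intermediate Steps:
G = 2
C = 2
l(h, R) = -8 + R*h (l(h, R) = -8 + h*R = -8 + R*h)
X = 28098 (X = 11525 + 16573 = 28098)
X + l(1/(115 - 160), (C - 7)*(-2)) = 28098 + (-8 + ((2 - 7)*(-2))/(115 - 160)) = 28098 + (-8 - 5*(-2)/(-45)) = 28098 + (-8 + 10*(-1/45)) = 28098 + (-8 - 2/9) = 28098 - 74/9 = 252808/9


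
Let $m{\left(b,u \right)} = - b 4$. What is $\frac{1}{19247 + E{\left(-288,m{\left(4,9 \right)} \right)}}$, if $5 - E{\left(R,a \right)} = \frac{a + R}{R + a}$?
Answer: $\frac{1}{19251} \approx 5.1945 \cdot 10^{-5}$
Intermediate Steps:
$m{\left(b,u \right)} = - 4 b$
$E{\left(R,a \right)} = 4$ ($E{\left(R,a \right)} = 5 - \frac{a + R}{R + a} = 5 - \frac{R + a}{R + a} = 5 - 1 = 4$)
$\frac{1}{19247 + E{\left(-288,m{\left(4,9 \right)} \right)}} = \frac{1}{19247 + 4} = \frac{1}{19251}$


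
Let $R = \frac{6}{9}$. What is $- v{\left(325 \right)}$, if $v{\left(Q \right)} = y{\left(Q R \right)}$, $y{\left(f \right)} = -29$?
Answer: $29$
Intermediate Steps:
$R = \frac{2}{3}$ ($R = 6 \cdot \frac{1}{9} = \frac{2}{3} \approx 0.66667$)
$v{\left(Q \right)} = -29$
$- v{\left(325 \right)} = \left(-1\right) \left(-29\right) = 29$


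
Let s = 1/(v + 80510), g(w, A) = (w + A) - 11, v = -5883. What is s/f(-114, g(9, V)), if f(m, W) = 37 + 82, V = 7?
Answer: 1/8880613 ≈ 1.1260e-7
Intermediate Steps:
g(w, A) = -11 + A + w (g(w, A) = (A + w) - 11 = -11 + A + w)
s = 1/74627 (s = 1/(-5883 + 80510) = 1/74627 ≈ 1.3400e-5)
f(m, W) = 119
s/f(-114, g(9, V)) = (1/74627)/119 = (1/74627)*(1/119) = 1/8880613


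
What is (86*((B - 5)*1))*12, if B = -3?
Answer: -8256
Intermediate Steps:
(86*((B - 5)*1))*12 = (86*((-3 - 5)*1))*12 = (86*(-8*1))*12 = (86*(-8))*12 = -688*12 = -8256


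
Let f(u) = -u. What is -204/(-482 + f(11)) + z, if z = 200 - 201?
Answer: -17/29 ≈ -0.58621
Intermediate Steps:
z = -1
-204/(-482 + f(11)) + z = -204/(-482 - 1*11) - 1 = -204/(-482 - 11) - 1 = -204/(-493) - 1 = -1/493*(-204) - 1 = 12/29 - 1 = -17/29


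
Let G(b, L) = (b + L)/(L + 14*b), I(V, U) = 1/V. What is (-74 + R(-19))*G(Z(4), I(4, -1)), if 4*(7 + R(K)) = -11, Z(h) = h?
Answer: -1139/180 ≈ -6.3278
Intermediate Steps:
R(K) = -39/4 (R(K) = -7 + (¼)*(-11) = -7 - 11/4 = -39/4)
G(b, L) = (L + b)/(L + 14*b)
(-74 + R(-19))*G(Z(4), I(4, -1)) = (-74 - 39/4)*((1/4 + 4)/(1/4 + 14*4)) = -335*(¼ + 4)/(4*(¼ + 56)) = -335*17/(4*225/4*4) = -67*17/(45*4) = -335/4*17/225 = -1139/180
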